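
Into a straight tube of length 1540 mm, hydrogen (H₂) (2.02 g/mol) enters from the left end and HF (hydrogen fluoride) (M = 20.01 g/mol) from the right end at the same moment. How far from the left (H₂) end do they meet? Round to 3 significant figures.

The fronts meet when d_H₂ + d_HF = L with d_H₂/d_HF = √(M_HF/M_H₂) (Graham's law). Here √(M_HF/M_H₂) = √(20.01/2.02) = 3.147.
With d_H₂ + d_HF = 1540 mm, d_HF = 1540/(1 + 3.147) = 371.3 mm.
d_H₂ = 1540 − 371.3 = 1170 mm.

1170 mm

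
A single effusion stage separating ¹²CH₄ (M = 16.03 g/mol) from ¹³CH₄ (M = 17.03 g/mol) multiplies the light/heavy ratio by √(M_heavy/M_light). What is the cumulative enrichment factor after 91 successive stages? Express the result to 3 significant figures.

Each stage multiplies the ratio by α = √(17.03/16.03), so after 91 stages the overall factor is α^91 = (17.03/16.03)^(91/2).
= 1.06238^(91/2) = 15.7.

15.7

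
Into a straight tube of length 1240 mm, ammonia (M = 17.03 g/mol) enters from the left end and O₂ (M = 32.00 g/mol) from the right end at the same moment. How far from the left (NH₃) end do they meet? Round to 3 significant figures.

717 mm

Distances travelled in equal time are proportional to diffusion rates, so d_NH₃/d_O₂ = √(M_O₂/M_NH₃) = √(32.00/17.03) = 1.371.
With d_NH₃ + d_O₂ = 1240 mm, d_O₂ = 1240/(1 + 1.371) = 523.0 mm.
d_NH₃ = 1240 − 523.0 = 717 mm.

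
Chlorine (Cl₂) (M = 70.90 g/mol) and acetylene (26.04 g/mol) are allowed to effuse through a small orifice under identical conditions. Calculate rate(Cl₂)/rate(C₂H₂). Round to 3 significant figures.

Graham's law gives rate_Cl₂/rate_C₂H₂ = √(M_C₂H₂/M_Cl₂) = √(26.04/70.90) = √0.3673 = 0.606.

0.606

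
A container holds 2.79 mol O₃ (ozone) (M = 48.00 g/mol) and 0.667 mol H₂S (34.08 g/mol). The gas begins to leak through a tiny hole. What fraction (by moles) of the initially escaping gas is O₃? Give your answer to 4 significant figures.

0.7790

Rate_i ∝ x_i/√M_i (Graham's law weighted by mole fraction), so the effusate composition follows n_i/√M_i.
Mole fraction of O₃ in the effusate = (n_O₃/√M_O₃) / (n_O₃/√M_O₃ + n_H₂S/√M_H₂S)
= (2.79/√48.00) / (2.79/√48.00 + 0.667/√34.08) = 0.4027/(0.4027 + 0.1143) = 0.7790.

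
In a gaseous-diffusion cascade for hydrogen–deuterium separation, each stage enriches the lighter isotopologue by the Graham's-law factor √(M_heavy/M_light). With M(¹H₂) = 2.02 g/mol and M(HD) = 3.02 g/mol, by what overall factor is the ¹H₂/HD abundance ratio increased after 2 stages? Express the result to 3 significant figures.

1.50

The single-stage factor is √(M_heavy/M_light), so 2 stages give [√(3.02/2.02)]^2 = (3.02/2.02)^(2/2).
= 1.49505^1 = 1.50.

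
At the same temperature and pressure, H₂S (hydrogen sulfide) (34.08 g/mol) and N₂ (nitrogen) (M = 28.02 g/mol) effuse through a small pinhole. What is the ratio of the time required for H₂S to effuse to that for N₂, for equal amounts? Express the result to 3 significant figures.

From Graham's law, t_H₂S/t_N₂ = √(M_H₂S/M_N₂) = √(34.08/28.02) = √1.216 = 1.10.

1.10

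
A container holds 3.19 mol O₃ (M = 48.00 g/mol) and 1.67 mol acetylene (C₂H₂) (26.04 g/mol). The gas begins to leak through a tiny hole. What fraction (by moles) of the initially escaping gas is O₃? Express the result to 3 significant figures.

0.585

The effusion rate of species i is ∝ p_i/√M_i ∝ n_i/√M_i.
x_O₃(eff) = (n_O₃/√M_O₃) / (n_O₃/√M_O₃ + n_C₂H₂/√M_C₂H₂)
= (3.19/√48.00) / (3.19/√48.00 + 1.67/√26.04) = 0.4604/(0.4604 + 0.3273) = 0.585.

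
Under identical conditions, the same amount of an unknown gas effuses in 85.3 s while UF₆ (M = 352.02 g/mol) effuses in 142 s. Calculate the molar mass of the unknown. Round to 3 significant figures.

From Graham's law, t_X/t_UF₆ = √(M_X/M_UF₆).
85.3/142 = 0.6007 = √(M_X/352.02)
M_X = 352.02 × 0.6007² = 352.02 × 0.3608 = 127 g/mol

127 g/mol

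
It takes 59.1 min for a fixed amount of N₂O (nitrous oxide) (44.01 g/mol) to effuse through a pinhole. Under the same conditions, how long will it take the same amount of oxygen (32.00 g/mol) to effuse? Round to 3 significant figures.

50.4 min

By Graham's law, t_O₂/t_N₂O = √(M_O₂/M_N₂O) = √(32.00/44.01) = √0.7271 = 0.8527.
So the time for O₂ is 59.1 × 0.8527 = 50.4 min.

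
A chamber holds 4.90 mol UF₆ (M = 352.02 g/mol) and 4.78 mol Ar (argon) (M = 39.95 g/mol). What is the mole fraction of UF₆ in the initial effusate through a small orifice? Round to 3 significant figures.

0.257

Effusion rate of each component ∝ n_i/√M_i (partial pressure × 1/√M).
So x_UF₆ in the escaping gas = (n_UF₆/√M_UF₆) / Σ(n_i/√M_i)
= (4.90/√352.02) / (4.90/√352.02 + 4.78/√39.95) = 0.2612/(0.2612 + 0.7563) = 0.257.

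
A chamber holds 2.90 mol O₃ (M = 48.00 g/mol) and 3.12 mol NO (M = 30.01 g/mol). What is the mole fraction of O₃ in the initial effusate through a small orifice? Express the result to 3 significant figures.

Effusion rate of each component ∝ n_i/√M_i (partial pressure × 1/√M).
Mole fraction of O₃ in the effusate = (n_O₃/√M_O₃) / (n_O₃/√M_O₃ + n_NO/√M_NO)
= (2.90/√48.00) / (2.90/√48.00 + 3.12/√30.01) = 0.4186/(0.4186 + 0.5695) = 0.424.

0.424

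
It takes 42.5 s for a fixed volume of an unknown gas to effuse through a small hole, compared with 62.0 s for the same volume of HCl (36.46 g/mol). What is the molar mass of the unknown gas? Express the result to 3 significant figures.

17.1 g/mol

From Graham's law, t_X/t_HCl = √(M_X/M_HCl).
42.5/62.0 = 0.6855 = √(M_X/36.46)
M_X = 36.46 × 0.6855² = 36.46 × 0.4699 = 17.1 g/mol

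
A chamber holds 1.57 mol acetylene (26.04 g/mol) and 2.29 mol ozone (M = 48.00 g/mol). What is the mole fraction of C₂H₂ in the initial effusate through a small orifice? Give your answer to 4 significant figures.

0.4821

Rate_i ∝ x_i/√M_i (Graham's law weighted by mole fraction), so the effusate composition follows n_i/√M_i.
Mole fraction of C₂H₂ in the effusate = (n_C₂H₂/√M_C₂H₂) / (n_C₂H₂/√M_C₂H₂ + n_O₃/√M_O₃)
= (1.57/√26.04) / (1.57/√26.04 + 2.29/√48.00) = 0.3077/(0.3077 + 0.3305) = 0.4821.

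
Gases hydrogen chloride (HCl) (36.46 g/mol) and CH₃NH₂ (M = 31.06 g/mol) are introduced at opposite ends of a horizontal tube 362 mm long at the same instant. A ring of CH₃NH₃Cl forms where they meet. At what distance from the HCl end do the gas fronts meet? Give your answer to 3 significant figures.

The fronts meet when d_HCl + d_CH₃NH₂ = L with d_HCl/d_CH₃NH₂ = √(M_CH₃NH₂/M_HCl) (Graham's law). Here √(M_CH₃NH₂/M_HCl) = √(31.06/36.46) = 0.9230.
With d_HCl + d_CH₃NH₂ = 362 mm, d_CH₃NH₂ = 362/(1 + 0.9230) = 188.2 mm.
d_HCl = 362 − 188.2 = 174 mm.

174 mm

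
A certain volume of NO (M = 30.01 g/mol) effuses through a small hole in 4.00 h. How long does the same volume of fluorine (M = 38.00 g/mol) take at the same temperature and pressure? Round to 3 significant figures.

4.50 h

Since effusion rate ∝ 1/√M, t_F₂/t_NO = √(M_F₂/M_NO) = √(38.00/30.01) = √1.266 = 1.125.
So the time for F₂ is 4.00 × 1.125 = 4.50 h.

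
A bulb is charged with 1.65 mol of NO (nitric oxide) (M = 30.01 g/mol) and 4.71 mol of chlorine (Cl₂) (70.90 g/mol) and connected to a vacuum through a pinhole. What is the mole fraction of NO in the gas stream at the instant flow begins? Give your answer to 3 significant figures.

The effusion rate of species i is ∝ p_i/√M_i ∝ n_i/√M_i.
Mole fraction of NO in the effusate = (n_NO/√M_NO) / (n_NO/√M_NO + n_Cl₂/√M_Cl₂)
= (1.65/√30.01) / (1.65/√30.01 + 4.71/√70.90) = 0.3012/(0.3012 + 0.5594) = 0.350.

0.350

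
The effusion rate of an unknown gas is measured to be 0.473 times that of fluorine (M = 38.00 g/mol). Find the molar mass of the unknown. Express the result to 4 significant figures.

169.8 g/mol

From Graham's law, rate_X/rate_F₂ = √(M_F₂/M_X).
0.473 = √(38.00/M_X)
M_X = 38.00 / 0.473² = 38.00 / 0.2237 = 169.8 g/mol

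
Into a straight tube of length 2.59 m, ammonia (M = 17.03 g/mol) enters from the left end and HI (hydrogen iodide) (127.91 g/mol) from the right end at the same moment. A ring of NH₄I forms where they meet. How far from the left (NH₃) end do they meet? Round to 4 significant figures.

The fronts meet when d_NH₃ + d_HI = L with d_NH₃/d_HI = √(M_HI/M_NH₃) (Graham's law). Here √(M_HI/M_NH₃) = √(127.91/17.03) = 2.741.
With d_NH₃ + d_HI = 2.59 m, d_HI = 2.59/(1 + 2.741) = 0.6924 m.
d_NH₃ = 2.59 − 0.6924 = 1.898 m.

1.898 m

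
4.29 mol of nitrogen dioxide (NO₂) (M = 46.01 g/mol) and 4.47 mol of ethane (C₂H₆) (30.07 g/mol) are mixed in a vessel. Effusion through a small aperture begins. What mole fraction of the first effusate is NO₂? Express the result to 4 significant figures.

Rate_i ∝ x_i/√M_i (Graham's law weighted by mole fraction), so the effusate composition follows n_i/√M_i.
Mole fraction of NO₂ in the effusate = (n_NO₂/√M_NO₂) / (n_NO₂/√M_NO₂ + n_C₂H₆/√M_C₂H₆)
= (4.29/√46.01) / (4.29/√46.01 + 4.47/√30.07) = 0.6325/(0.6325 + 0.8152) = 0.4369.

0.4369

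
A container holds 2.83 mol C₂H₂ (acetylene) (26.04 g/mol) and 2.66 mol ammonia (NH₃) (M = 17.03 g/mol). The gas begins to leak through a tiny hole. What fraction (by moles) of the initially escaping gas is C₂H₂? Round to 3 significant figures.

0.462

Rate_i ∝ x_i/√M_i (Graham's law weighted by mole fraction), so the effusate composition follows n_i/√M_i.
So x_C₂H₂ in the escaping gas = (n_C₂H₂/√M_C₂H₂) / Σ(n_i/√M_i)
= (2.83/√26.04) / (2.83/√26.04 + 2.66/√17.03) = 0.5546/(0.5546 + 0.6446) = 0.462.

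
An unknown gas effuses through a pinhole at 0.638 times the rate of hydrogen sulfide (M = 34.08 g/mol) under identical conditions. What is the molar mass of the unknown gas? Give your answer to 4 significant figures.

Since effusion rate ∝ 1/√M, rate_X/rate_H₂S = √(M_H₂S/M_X).
0.638 = √(34.08/M_X)
M_X = 34.08 / 0.638² = 34.08 / 0.4070 = 83.73 g/mol

83.73 g/mol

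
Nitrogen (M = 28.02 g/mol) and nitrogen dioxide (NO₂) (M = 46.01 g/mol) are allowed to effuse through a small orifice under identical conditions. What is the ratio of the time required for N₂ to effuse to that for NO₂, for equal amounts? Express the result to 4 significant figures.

0.7804

Since effusion rate ∝ 1/√M, t_N₂/t_NO₂ = √(M_N₂/M_NO₂) = √(28.02/46.01) = √0.6090 = 0.7804.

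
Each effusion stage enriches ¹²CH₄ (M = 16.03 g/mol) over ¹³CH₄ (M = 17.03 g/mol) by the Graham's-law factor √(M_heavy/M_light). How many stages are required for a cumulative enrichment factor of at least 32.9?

Per stage α = (17.03/16.03)^(1/2) = 1.06238^0.5, giving ln α = 0.03026.
Need α^N ≥ 32.9 ⇒ N ≥ ln(32.9) / ln α = 3.493 / 0.03026 = 115.46.
Minimum whole number of stages: N = 116.

116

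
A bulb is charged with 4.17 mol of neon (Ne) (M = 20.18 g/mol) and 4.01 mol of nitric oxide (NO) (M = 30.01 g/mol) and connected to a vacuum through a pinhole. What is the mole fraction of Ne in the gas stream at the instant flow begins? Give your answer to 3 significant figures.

Each component's effusion rate ∝ (its partial pressure)·(1/√M) ∝ n_i/√M_i.
So x_Ne in the escaping gas = (n_Ne/√M_Ne) / Σ(n_i/√M_i)
= (4.17/√20.18) / (4.17/√20.18 + 4.01/√30.01) = 0.9283/(0.9283 + 0.7320) = 0.559.

0.559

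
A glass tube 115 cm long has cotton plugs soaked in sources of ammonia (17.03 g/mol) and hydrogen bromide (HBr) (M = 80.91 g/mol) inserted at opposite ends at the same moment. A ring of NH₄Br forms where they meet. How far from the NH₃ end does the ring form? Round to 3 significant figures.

78.8 cm

Distances travelled in equal time are proportional to diffusion rates, so d_NH₃/d_HBr = √(M_HBr/M_NH₃) = √(80.91/17.03) = 2.180.
With d_NH₃ + d_HBr = 115 cm, d_HBr = 115/(1 + 2.180) = 36.17 cm.
d_NH₃ = 115 − 36.17 = 78.8 cm.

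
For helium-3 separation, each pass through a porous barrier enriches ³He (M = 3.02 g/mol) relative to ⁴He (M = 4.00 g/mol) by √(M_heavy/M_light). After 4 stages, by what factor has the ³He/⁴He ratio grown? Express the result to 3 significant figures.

1.75

Overall factor = α^4 with α = √(4.00/3.02), i.e. (4.00/3.02)^(4/2).
= 1.32450^2 = 1.75.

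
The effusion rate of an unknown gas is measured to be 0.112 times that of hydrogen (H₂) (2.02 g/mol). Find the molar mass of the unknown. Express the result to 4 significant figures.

161.0 g/mol

Since effusion rate ∝ 1/√M, rate_X/rate_H₂ = √(M_H₂/M_X).
0.112 = √(2.02/M_X)
M_X = 2.02 / 0.112² = 2.02 / 0.01254 = 161.0 g/mol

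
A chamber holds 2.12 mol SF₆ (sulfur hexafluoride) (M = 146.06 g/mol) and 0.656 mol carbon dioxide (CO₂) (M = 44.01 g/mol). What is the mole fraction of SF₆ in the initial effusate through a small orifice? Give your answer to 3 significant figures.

Rate_i ∝ x_i/√M_i (Graham's law weighted by mole fraction), so the effusate composition follows n_i/√M_i.
Mole fraction of SF₆ in the effusate = (n_SF₆/√M_SF₆) / (n_SF₆/√M_SF₆ + n_CO₂/√M_CO₂)
= (2.12/√146.06) / (2.12/√146.06 + 0.656/√44.01) = 0.1754/(0.1754 + 0.09888) = 0.640.

0.640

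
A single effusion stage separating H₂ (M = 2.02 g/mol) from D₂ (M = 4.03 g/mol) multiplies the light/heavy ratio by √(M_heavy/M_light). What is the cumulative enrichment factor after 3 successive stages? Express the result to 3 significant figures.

2.82

Overall factor = α^3 with α = √(4.03/2.02), i.e. (4.03/2.02)^(3/2).
= 1.99505^(3/2) = 2.82.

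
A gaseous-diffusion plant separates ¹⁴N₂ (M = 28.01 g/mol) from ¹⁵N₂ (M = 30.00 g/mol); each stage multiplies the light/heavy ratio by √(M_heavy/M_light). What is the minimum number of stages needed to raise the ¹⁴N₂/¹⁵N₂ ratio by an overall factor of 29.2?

Per stage α = (30.00/28.01)^(1/2) = 1.07105^0.5, giving ln α = 0.03432.
Need α^N ≥ 29.2 ⇒ N ≥ ln(29.2) / ln α = 3.374 / 0.03432 = 98.32.
Rounding up, N = 99 stages.

99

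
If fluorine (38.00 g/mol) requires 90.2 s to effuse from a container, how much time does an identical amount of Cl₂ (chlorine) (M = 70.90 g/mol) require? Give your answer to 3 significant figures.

123 s

Graham's law gives t_Cl₂/t_F₂ = √(M_Cl₂/M_F₂) = √(70.90/38.00) = √1.866 = 1.366.
So the time for Cl₂ is 90.2 × 1.366 = 123 s.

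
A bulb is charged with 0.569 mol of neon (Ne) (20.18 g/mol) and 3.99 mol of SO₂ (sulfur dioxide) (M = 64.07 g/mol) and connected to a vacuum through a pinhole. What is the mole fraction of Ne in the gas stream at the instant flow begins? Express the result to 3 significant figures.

0.203

Rate_i ∝ x_i/√M_i (Graham's law weighted by mole fraction), so the effusate composition follows n_i/√M_i.
So x_Ne in the escaping gas = (n_Ne/√M_Ne) / Σ(n_i/√M_i)
= (0.569/√20.18) / (0.569/√20.18 + 3.99/√64.07) = 0.1267/(0.1267 + 0.4985) = 0.203.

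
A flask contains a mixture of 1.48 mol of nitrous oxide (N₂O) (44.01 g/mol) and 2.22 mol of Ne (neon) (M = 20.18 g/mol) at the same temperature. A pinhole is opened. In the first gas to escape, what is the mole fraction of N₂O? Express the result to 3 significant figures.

0.311

Effusion rate of each component ∝ n_i/√M_i (partial pressure × 1/√M).
Mole fraction of N₂O in the effusate = (n_N₂O/√M_N₂O) / (n_N₂O/√M_N₂O + n_Ne/√M_Ne)
= (1.48/√44.01) / (1.48/√44.01 + 2.22/√20.18) = 0.2231/(0.2231 + 0.4942) = 0.311.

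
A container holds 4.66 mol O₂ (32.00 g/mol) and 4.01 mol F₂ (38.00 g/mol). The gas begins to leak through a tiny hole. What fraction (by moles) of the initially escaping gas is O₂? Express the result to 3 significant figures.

Effusion rate of each component ∝ n_i/√M_i (partial pressure × 1/√M).
Mole fraction of O₂ in the effusate = (n_O₂/√M_O₂) / (n_O₂/√M_O₂ + n_F₂/√M_F₂)
= (4.66/√32.00) / (4.66/√32.00 + 4.01/√38.00) = 0.8238/(0.8238 + 0.6505) = 0.559.

0.559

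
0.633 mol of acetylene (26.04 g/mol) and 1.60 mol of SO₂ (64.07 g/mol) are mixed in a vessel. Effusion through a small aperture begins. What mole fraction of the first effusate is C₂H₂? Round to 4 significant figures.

0.3829

The effusion rate of species i is ∝ p_i/√M_i ∝ n_i/√M_i.
x_C₂H₂(eff) = (n_C₂H₂/√M_C₂H₂) / (n_C₂H₂/√M_C₂H₂ + n_SO₂/√M_SO₂)
= (0.633/√26.04) / (0.633/√26.04 + 1.60/√64.07) = 0.1240/(0.1240 + 0.1999) = 0.3829.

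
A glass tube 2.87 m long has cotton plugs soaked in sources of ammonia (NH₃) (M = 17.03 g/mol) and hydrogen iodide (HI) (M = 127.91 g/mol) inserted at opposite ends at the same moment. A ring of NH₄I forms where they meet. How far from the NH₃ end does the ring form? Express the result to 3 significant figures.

In equal time, each gas travels a distance ∝ its rate ∝ 1/√M, so d_NH₃/d_HI = √(M_HI/M_NH₃) = √(127.91/17.03) = 2.741.
With d_NH₃ + d_HI = 2.87 m, d_HI = 2.87/(1 + 2.741) = 0.7673 m.
d_NH₃ = 2.87 − 0.7673 = 2.10 m.

2.10 m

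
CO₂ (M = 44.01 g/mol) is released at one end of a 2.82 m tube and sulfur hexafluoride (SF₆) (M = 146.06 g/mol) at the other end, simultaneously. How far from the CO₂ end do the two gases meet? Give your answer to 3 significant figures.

1.82 m

Distances travelled in equal time are proportional to diffusion rates, so d_CO₂/d_SF₆ = √(M_SF₆/M_CO₂) = √(146.06/44.01) = 1.822.
With d_CO₂ + d_SF₆ = 2.82 m, d_SF₆ = 2.82/(1 + 1.822) = 0.9994 m.
d_CO₂ = 2.82 − 0.9994 = 1.82 m.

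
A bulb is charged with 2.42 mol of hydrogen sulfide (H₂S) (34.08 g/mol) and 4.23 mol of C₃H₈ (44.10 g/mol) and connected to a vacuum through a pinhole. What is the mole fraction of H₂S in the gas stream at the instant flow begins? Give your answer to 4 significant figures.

0.3942

The effusion rate of species i is ∝ p_i/√M_i ∝ n_i/√M_i.
x_H₂S(eff) = (n_H₂S/√M_H₂S) / (n_H₂S/√M_H₂S + n_C₃H₈/√M_C₃H₈)
= (2.42/√34.08) / (2.42/√34.08 + 4.23/√44.10) = 0.4145/(0.4145 + 0.6370) = 0.3942.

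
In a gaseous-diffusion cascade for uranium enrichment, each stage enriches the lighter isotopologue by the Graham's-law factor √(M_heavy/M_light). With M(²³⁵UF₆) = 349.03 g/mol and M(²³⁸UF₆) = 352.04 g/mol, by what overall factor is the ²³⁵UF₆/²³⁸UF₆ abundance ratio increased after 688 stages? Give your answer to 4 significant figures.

19.18

Overall factor = α^688 with α = √(352.04/349.03), i.e. (352.04/349.03)^(688/2).
= 1.00862^344 = 19.18.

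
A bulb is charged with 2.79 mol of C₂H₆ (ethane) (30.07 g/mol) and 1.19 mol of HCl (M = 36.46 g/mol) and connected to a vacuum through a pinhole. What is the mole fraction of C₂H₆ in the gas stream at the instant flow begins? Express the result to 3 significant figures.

Rate_i ∝ x_i/√M_i (Graham's law weighted by mole fraction), so the effusate composition follows n_i/√M_i.
So x_C₂H₆ in the escaping gas = (n_C₂H₆/√M_C₂H₆) / Σ(n_i/√M_i)
= (2.79/√30.07) / (2.79/√30.07 + 1.19/√36.46) = 0.5088/(0.5088 + 0.1971) = 0.721.

0.721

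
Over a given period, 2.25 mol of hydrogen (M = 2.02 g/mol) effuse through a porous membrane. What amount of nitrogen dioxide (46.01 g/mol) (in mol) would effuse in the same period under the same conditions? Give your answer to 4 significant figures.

0.4714 mol

Since effusion rate ∝ 1/√M, rate_NO₂/rate_H₂ = √(M_H₂/M_NO₂) = √(2.02/46.01) = √0.04390 = 0.2095.
So the amount for NO₂ is 2.25 × 0.2095 = 0.4714 mol.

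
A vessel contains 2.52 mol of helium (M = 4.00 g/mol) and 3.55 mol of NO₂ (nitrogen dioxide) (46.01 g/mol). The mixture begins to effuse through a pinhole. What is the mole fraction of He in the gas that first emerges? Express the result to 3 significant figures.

The effusion rate of species i is ∝ p_i/√M_i ∝ n_i/√M_i.
So x_He in the escaping gas = (n_He/√M_He) / Σ(n_i/√M_i)
= (2.52/√4.00) / (2.52/√4.00 + 3.55/√46.01) = 1.260/(1.260 + 0.5234) = 0.707.

0.707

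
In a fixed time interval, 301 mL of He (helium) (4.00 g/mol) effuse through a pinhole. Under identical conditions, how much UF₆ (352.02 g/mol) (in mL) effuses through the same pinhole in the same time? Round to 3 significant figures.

Using Graham's law: rate_UF₆/rate_He = √(M_He/M_UF₆) = √(4.00/352.02) = √0.01136 = 0.1066.
So the volume for UF₆ is 301 × 0.1066 = 32.1 mL.

32.1 mL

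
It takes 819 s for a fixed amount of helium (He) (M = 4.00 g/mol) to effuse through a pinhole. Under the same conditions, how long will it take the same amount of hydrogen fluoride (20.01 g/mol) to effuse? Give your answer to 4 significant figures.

1832 s

Graham's law gives t_HF/t_He = √(M_HF/M_He) = √(20.01/4.00) = √5.003 = 2.237.
So the time for HF is 819 × 2.237 = 1832 s.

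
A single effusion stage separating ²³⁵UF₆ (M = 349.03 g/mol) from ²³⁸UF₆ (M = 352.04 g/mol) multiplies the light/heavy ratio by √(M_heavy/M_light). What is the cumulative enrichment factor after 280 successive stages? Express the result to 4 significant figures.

3.327

After 280 stages the ratio has grown by (√(352.04/349.03))^280 = (352.04/349.03)^(280/2).
= 1.00862^140 = 3.327.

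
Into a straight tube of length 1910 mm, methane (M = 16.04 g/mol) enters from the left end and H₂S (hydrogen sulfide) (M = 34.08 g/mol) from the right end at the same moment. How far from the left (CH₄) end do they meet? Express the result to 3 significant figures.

The fronts meet when d_CH₄ + d_H₂S = L with d_CH₄/d_H₂S = √(M_H₂S/M_CH₄) (Graham's law). Here √(M_H₂S/M_CH₄) = √(34.08/16.04) = 1.458.
With d_CH₄ + d_H₂S = 1910 mm, d_H₂S = 1910/(1 + 1.458) = 777.2 mm.
d_CH₄ = 1910 − 777.2 = 1130 mm.

1130 mm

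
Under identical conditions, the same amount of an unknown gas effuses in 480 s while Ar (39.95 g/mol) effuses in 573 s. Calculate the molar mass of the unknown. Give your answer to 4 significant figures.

Since effusion rate ∝ 1/√M, t_X/t_Ar = √(M_X/M_Ar).
480/573 = 0.8377 = √(M_X/39.95)
M_X = 39.95 × 0.8377² = 39.95 × 0.7017 = 28.03 g/mol

28.03 g/mol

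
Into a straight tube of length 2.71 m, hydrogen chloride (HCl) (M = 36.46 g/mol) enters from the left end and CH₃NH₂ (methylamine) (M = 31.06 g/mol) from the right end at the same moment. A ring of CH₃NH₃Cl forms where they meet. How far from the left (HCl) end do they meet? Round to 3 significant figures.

1.30 m

Distances travelled in equal time are proportional to diffusion rates, so d_HCl/d_CH₃NH₂ = √(M_CH₃NH₂/M_HCl) = √(31.06/36.46) = 0.9230.
With d_HCl + d_CH₃NH₂ = 2.71 m, d_CH₃NH₂ = 2.71/(1 + 0.9230) = 1.409 m.
d_HCl = 2.71 − 1.409 = 1.30 m.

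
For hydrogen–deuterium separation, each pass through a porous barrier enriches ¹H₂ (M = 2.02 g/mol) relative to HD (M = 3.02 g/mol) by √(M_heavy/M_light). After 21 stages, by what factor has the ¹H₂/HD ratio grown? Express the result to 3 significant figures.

Each stage multiplies the ratio by α = √(3.02/2.02), so after 21 stages the overall factor is α^21 = (3.02/2.02)^(21/2).
= 1.49505^(21/2) = 68.2.

68.2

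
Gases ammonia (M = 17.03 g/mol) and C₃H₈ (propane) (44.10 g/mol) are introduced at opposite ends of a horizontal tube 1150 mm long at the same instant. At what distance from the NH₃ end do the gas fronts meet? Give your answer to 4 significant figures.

In equal time, each gas travels a distance ∝ its rate ∝ 1/√M, so d_NH₃/d_C₃H₈ = √(M_C₃H₈/M_NH₃) = √(44.10/17.03) = 1.609.
With d_NH₃ + d_C₃H₈ = 1150 mm, d_C₃H₈ = 1150/(1 + 1.609) = 440.7 mm.
d_NH₃ = 1150 − 440.7 = 709.3 mm.

709.3 mm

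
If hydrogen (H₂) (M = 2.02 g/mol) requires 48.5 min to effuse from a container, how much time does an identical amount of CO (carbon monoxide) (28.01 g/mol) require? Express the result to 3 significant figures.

Using Graham's law: t_CO/t_H₂ = √(M_CO/M_H₂) = √(28.01/2.02) = √13.87 = 3.724.
So the time for CO is 48.5 × 3.724 = 181 min.

181 min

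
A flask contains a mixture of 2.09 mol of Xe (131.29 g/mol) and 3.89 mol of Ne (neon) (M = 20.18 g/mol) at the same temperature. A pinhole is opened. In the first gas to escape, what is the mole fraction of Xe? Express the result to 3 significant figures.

0.174

Effusion rate of each component ∝ n_i/√M_i (partial pressure × 1/√M).
So x_Xe in the escaping gas = (n_Xe/√M_Xe) / Σ(n_i/√M_i)
= (2.09/√131.29) / (2.09/√131.29 + 3.89/√20.18) = 0.1824/(0.1824 + 0.8659) = 0.174.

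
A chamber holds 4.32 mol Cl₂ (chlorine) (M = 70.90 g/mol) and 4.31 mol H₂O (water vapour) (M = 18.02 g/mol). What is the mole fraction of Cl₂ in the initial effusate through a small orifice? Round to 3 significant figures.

The effusion rate of species i is ∝ p_i/√M_i ∝ n_i/√M_i.
x_Cl₂(eff) = (n_Cl₂/√M_Cl₂) / (n_Cl₂/√M_Cl₂ + n_H₂O/√M_H₂O)
= (4.32/√70.90) / (4.32/√70.90 + 4.31/√18.02) = 0.5131/(0.5131 + 1.015) = 0.336.

0.336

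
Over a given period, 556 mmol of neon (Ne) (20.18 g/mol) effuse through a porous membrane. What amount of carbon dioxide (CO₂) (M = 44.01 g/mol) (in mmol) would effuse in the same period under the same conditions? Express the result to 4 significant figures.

376.5 mmol

Using Graham's law: rate_CO₂/rate_Ne = √(M_Ne/M_CO₂) = √(20.18/44.01) = √0.4585 = 0.6772.
So the amount for CO₂ is 556 × 0.6772 = 376.5 mmol.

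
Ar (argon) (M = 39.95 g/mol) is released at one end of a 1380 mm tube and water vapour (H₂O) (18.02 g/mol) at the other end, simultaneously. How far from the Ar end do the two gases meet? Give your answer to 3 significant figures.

554 mm

Graham's law gives d_Ar/d_H₂O = rate_Ar/rate_H₂O = √(M_H₂O/M_Ar) = √(18.02/39.95) = 0.6716.
With d_Ar + d_H₂O = 1380 mm, d_H₂O = 1380/(1 + 0.6716) = 825.6 mm.
d_Ar = 1380 − 825.6 = 554 mm.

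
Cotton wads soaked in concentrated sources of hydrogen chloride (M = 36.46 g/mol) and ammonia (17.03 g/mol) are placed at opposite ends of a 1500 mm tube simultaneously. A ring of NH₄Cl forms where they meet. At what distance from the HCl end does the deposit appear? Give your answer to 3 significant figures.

Distances travelled in equal time are proportional to diffusion rates, so d_HCl/d_NH₃ = √(M_NH₃/M_HCl) = √(17.03/36.46) = 0.6834.
With d_HCl + d_NH₃ = 1500 mm, d_NH₃ = 1500/(1 + 0.6834) = 891.0 mm.
d_HCl = 1500 − 891.0 = 609 mm.

609 mm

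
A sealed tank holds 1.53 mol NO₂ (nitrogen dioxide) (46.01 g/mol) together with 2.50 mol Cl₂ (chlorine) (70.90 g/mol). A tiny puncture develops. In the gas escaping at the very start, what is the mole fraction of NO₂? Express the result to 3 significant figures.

Rate_i ∝ x_i/√M_i (Graham's law weighted by mole fraction), so the effusate composition follows n_i/√M_i.
So x_NO₂ in the escaping gas = (n_NO₂/√M_NO₂) / Σ(n_i/√M_i)
= (1.53/√46.01) / (1.53/√46.01 + 2.50/√70.90) = 0.2256/(0.2256 + 0.2969) = 0.432.

0.432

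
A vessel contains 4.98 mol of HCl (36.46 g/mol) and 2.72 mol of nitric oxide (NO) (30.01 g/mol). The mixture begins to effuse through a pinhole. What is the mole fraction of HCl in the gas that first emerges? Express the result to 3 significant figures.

Each component's effusion rate ∝ (its partial pressure)·(1/√M) ∝ n_i/√M_i.
So x_HCl in the escaping gas = (n_HCl/√M_HCl) / Σ(n_i/√M_i)
= (4.98/√36.46) / (4.98/√36.46 + 2.72/√30.01) = 0.8247/(0.8247 + 0.4965) = 0.624.

0.624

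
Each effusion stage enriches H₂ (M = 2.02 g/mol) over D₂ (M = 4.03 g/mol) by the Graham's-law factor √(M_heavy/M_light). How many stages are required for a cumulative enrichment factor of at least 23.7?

With α = √(4.03/2.02) per stage, ln α = ½ ln(1.99505) = 0.3453.
Need α^N ≥ 23.7 ⇒ N ≥ ln(23.7) / ln α = 3.165 / 0.3453 = 9.17.
So at least 10 stages are needed.

10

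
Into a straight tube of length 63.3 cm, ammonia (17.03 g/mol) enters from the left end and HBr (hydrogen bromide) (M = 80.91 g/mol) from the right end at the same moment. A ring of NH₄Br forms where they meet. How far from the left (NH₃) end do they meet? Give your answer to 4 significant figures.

43.39 cm

Graham's law gives d_NH₃/d_HBr = rate_NH₃/rate_HBr = √(M_HBr/M_NH₃) = √(80.91/17.03) = 2.180.
With d_NH₃ + d_HBr = 63.3 cm, d_HBr = 63.3/(1 + 2.180) = 19.91 cm.
d_NH₃ = 63.3 − 19.91 = 43.39 cm.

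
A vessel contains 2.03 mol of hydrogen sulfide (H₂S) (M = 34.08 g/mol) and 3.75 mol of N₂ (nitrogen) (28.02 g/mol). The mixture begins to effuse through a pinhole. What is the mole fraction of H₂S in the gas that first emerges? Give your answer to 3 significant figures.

Effusion rate of each component ∝ n_i/√M_i (partial pressure × 1/√M).
Mole fraction of H₂S in the effusate = (n_H₂S/√M_H₂S) / (n_H₂S/√M_H₂S + n_N₂/√M_N₂)
= (2.03/√34.08) / (2.03/√34.08 + 3.75/√28.02) = 0.3477/(0.3477 + 0.7084) = 0.329.

0.329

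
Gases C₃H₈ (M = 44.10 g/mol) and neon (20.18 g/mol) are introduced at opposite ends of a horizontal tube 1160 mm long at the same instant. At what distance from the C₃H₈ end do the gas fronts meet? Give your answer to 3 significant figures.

Graham's law gives d_C₃H₈/d_Ne = rate_C₃H₈/rate_Ne = √(M_Ne/M_C₃H₈) = √(20.18/44.10) = 0.6765.
With d_C₃H₈ + d_Ne = 1160 mm, d_Ne = 1160/(1 + 0.6765) = 691.9 mm.
d_C₃H₈ = 1160 − 691.9 = 468 mm.

468 mm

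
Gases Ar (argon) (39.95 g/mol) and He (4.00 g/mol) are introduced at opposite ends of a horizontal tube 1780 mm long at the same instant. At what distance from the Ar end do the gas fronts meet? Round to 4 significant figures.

In equal time, each gas travels a distance ∝ its rate ∝ 1/√M, so d_Ar/d_He = √(M_He/M_Ar) = √(4.00/39.95) = 0.3164.
With d_Ar + d_He = 1780 mm, d_He = 1780/(1 + 0.3164) = 1352 mm.
d_Ar = 1780 − 1352 = 427.9 mm.

427.9 mm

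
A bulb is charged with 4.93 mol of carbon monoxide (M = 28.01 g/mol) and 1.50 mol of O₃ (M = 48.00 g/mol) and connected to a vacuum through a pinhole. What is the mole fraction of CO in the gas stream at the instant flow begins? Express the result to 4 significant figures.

Each component's effusion rate ∝ (its partial pressure)·(1/√M) ∝ n_i/√M_i.
x_CO(eff) = (n_CO/√M_CO) / (n_CO/√M_CO + n_O₃/√M_O₃)
= (4.93/√28.01) / (4.93/√28.01 + 1.50/√48.00) = 0.9315/(0.9315 + 0.2165) = 0.8114.

0.8114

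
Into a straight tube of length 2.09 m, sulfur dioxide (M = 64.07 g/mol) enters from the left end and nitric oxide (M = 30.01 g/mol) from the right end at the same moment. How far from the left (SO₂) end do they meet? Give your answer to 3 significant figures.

The fronts meet when d_SO₂ + d_NO = L with d_SO₂/d_NO = √(M_NO/M_SO₂) (Graham's law). Here √(M_NO/M_SO₂) = √(30.01/64.07) = 0.6844.
With d_SO₂ + d_NO = 2.09 m, d_NO = 2.09/(1 + 0.6844) = 1.241 m.
d_SO₂ = 2.09 − 1.241 = 0.849 m.

0.849 m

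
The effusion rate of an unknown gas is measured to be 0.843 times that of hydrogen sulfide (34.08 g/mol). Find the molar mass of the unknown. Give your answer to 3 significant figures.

By Graham's law, rate_X/rate_H₂S = √(M_H₂S/M_X).
0.843 = √(34.08/M_X)
M_X = 34.08 / 0.843² = 34.08 / 0.7106 = 48.0 g/mol

48.0 g/mol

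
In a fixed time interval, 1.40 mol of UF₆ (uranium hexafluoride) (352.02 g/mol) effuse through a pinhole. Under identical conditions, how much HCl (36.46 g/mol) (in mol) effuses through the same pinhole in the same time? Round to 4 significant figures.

Graham's law gives rate_HCl/rate_UF₆ = √(M_UF₆/M_HCl) = √(352.02/36.46) = √9.655 = 3.107.
So the amount for HCl is 1.40 × 3.107 = 4.350 mol.

4.350 mol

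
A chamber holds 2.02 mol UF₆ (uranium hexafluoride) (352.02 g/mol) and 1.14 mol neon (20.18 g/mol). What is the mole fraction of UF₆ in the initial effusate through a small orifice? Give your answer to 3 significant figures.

The effusion rate of species i is ∝ p_i/√M_i ∝ n_i/√M_i.
Mole fraction of UF₆ in the effusate = (n_UF₆/√M_UF₆) / (n_UF₆/√M_UF₆ + n_Ne/√M_Ne)
= (2.02/√352.02) / (2.02/√352.02 + 1.14/√20.18) = 0.1077/(0.1077 + 0.2538) = 0.298.

0.298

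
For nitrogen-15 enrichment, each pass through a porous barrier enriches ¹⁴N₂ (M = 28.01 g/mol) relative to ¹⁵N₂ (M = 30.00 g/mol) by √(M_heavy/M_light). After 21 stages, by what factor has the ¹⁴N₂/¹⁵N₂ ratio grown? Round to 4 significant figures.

Overall factor = α^21 with α = √(30.00/28.01), i.e. (30.00/28.01)^(21/2).
= 1.07105^(21/2) = 2.056.

2.056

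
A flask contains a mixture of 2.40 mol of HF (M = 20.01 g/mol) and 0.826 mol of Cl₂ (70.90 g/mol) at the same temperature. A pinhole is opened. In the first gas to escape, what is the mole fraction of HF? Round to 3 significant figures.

0.845

Rate_i ∝ x_i/√M_i (Graham's law weighted by mole fraction), so the effusate composition follows n_i/√M_i.
So x_HF in the escaping gas = (n_HF/√M_HF) / Σ(n_i/√M_i)
= (2.40/√20.01) / (2.40/√20.01 + 0.826/√70.90) = 0.5365/(0.5365 + 0.09810) = 0.845.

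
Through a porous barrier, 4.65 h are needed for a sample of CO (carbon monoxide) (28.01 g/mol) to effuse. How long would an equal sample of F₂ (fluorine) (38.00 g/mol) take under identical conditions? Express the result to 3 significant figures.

5.42 h

Using Graham's law: t_F₂/t_CO = √(M_F₂/M_CO) = √(38.00/28.01) = √1.357 = 1.165.
So the time for F₂ is 4.65 × 1.165 = 5.42 h.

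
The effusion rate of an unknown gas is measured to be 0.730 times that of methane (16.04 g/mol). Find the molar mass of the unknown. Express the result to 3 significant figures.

30.1 g/mol

By Graham's law, rate_X/rate_CH₄ = √(M_CH₄/M_X).
0.730 = √(16.04/M_X)
M_X = 16.04 / 0.730² = 16.04 / 0.5329 = 30.1 g/mol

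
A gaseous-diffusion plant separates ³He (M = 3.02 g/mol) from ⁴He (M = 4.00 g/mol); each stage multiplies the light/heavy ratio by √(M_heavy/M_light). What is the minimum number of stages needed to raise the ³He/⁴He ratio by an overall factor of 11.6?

Per stage α = (4.00/3.02)^(1/2) = 1.32450^0.5, giving ln α = 0.1405.
Need α^N ≥ 11.6 ⇒ N ≥ ln(11.6) / ln α = 2.451 / 0.1405 = 17.44.
Rounding up, N = 18 stages.

18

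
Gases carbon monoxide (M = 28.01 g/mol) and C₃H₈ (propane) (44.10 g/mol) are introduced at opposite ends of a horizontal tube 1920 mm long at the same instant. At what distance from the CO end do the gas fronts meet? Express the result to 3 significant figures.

Graham's law gives d_CO/d_C₃H₈ = rate_CO/rate_C₃H₈ = √(M_C₃H₈/M_CO) = √(44.10/28.01) = 1.255.
With d_CO + d_C₃H₈ = 1920 mm, d_C₃H₈ = 1920/(1 + 1.255) = 851.5 mm.
d_CO = 1920 − 851.5 = 1070 mm.

1070 mm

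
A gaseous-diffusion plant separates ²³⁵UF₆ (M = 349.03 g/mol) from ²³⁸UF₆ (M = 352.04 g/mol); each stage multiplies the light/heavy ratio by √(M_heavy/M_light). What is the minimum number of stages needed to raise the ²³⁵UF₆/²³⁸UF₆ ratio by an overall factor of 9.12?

515

Per stage α = (352.04/349.03)^(1/2) = 1.00862^0.5, giving ln α = 0.004293.
Need α^N ≥ 9.12 ⇒ N ≥ ln(9.12) / ln α = 2.210 / 0.004293 = 514.85.
Rounding up, N = 515 stages.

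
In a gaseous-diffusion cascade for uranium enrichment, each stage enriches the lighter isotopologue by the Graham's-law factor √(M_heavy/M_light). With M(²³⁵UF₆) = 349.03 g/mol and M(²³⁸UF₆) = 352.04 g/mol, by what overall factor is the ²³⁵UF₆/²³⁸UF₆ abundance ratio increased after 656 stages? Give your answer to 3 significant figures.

16.7

Each stage multiplies the ratio by α = √(352.04/349.03), so after 656 stages the overall factor is α^656 = (352.04/349.03)^(656/2).
= 1.00862^328 = 16.7.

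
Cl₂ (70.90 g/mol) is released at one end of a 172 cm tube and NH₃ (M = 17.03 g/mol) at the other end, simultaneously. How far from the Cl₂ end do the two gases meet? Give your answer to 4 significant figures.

56.57 cm

Graham's law gives d_Cl₂/d_NH₃ = rate_Cl₂/rate_NH₃ = √(M_NH₃/M_Cl₂) = √(17.03/70.90) = 0.4901.
With d_Cl₂ + d_NH₃ = 172 cm, d_NH₃ = 172/(1 + 0.4901) = 115.4 cm.
d_Cl₂ = 172 − 115.4 = 56.57 cm.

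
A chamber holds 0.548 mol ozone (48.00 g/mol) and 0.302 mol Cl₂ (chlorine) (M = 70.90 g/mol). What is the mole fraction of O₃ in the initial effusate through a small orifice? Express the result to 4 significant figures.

The effusion rate of species i is ∝ p_i/√M_i ∝ n_i/√M_i.
x_O₃(eff) = (n_O₃/√M_O₃) / (n_O₃/√M_O₃ + n_Cl₂/√M_Cl₂)
= (0.548/√48.00) / (0.548/√48.00 + 0.302/√70.90) = 0.07910/(0.07910 + 0.03587) = 0.6880.

0.6880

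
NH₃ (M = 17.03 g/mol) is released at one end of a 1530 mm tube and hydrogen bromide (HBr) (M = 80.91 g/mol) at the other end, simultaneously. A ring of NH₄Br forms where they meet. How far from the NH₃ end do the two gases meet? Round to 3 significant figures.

Distances travelled in equal time are proportional to diffusion rates, so d_NH₃/d_HBr = √(M_HBr/M_NH₃) = √(80.91/17.03) = 2.180.
With d_NH₃ + d_HBr = 1530 mm, d_HBr = 1530/(1 + 2.180) = 481.2 mm.
d_NH₃ = 1530 − 481.2 = 1050 mm.

1050 mm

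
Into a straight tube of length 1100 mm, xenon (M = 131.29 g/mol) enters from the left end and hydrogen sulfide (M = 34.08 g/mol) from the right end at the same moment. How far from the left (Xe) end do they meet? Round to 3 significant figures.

Distances travelled in equal time are proportional to diffusion rates, so d_Xe/d_H₂S = √(M_H₂S/M_Xe) = √(34.08/131.29) = 0.5095.
With d_Xe + d_H₂S = 1100 mm, d_H₂S = 1100/(1 + 0.5095) = 728.7 mm.
d_Xe = 1100 − 728.7 = 371 mm.

371 mm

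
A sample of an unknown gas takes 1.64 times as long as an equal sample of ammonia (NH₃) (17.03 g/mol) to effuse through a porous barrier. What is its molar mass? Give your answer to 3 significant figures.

45.8 g/mol

Since effusion rate ∝ 1/√M, t_X/t_NH₃ = √(M_X/M_NH₃).
1.64 = √(M_X/17.03)
M_X = 17.03 × 1.64² = 17.03 × 2.690 = 45.8 g/mol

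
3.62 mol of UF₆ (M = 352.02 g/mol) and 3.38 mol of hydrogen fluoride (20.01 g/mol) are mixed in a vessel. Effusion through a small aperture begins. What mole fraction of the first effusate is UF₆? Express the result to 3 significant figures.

0.203

The effusion rate of species i is ∝ p_i/√M_i ∝ n_i/√M_i.
Mole fraction of UF₆ in the effusate = (n_UF₆/√M_UF₆) / (n_UF₆/√M_UF₆ + n_HF/√M_HF)
= (3.62/√352.02) / (3.62/√352.02 + 3.38/√20.01) = 0.1929/(0.1929 + 0.7556) = 0.203.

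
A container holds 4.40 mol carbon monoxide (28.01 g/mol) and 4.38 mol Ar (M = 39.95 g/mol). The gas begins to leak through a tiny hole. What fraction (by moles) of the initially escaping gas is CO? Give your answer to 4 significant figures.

0.5454

Rate_i ∝ x_i/√M_i (Graham's law weighted by mole fraction), so the effusate composition follows n_i/√M_i.
So x_CO in the escaping gas = (n_CO/√M_CO) / Σ(n_i/√M_i)
= (4.40/√28.01) / (4.40/√28.01 + 4.38/√39.95) = 0.8314/(0.8314 + 0.6930) = 0.5454.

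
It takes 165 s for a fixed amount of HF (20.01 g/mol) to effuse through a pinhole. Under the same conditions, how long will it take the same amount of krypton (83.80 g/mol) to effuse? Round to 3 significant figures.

338 s

Using Graham's law: t_Kr/t_HF = √(M_Kr/M_HF) = √(83.80/20.01) = √4.188 = 2.046.
So the time for Kr is 165 × 2.046 = 338 s.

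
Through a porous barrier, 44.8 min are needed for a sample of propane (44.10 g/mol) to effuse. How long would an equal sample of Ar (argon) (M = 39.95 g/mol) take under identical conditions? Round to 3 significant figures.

Since effusion rate ∝ 1/√M, t_Ar/t_C₃H₈ = √(M_Ar/M_C₃H₈) = √(39.95/44.10) = √0.9059 = 0.9518.
So the time for Ar is 44.8 × 0.9518 = 42.6 min.

42.6 min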